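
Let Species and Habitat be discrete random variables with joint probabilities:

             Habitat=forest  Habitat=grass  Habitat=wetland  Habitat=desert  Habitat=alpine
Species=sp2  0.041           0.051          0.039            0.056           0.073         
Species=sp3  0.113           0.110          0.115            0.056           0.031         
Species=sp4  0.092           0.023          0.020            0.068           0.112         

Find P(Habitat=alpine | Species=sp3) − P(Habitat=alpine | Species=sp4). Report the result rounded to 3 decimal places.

-0.283

P(Species=sp3) = 0.113 + 0.110 + 0.115 + 0.056 + 0.031 = 0.425; P(Habitat=alpine | Species=sp3) = 0.031/0.425 = 0.0729.
P(Species=sp4) = 0.092 + 0.023 + 0.020 + 0.068 + 0.112 = 0.315; P(Habitat=alpine | Species=sp4) = 0.112/0.315 = 0.3556.
Difference = -0.283.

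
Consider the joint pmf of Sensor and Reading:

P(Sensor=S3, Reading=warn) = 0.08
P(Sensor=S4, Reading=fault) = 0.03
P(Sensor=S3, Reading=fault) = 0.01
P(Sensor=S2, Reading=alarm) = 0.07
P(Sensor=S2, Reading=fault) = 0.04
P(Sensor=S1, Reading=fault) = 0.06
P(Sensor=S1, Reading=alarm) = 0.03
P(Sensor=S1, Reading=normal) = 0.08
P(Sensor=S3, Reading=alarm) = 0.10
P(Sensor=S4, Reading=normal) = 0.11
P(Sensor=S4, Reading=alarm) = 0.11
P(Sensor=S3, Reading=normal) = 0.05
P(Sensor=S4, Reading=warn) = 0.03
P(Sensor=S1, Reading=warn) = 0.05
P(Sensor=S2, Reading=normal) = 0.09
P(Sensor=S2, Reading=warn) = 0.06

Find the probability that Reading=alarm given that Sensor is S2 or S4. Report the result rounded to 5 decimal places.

P(Sensor=S2) = 0.09 + 0.06 + 0.07 + 0.04 = 0.26.
P(Sensor=S4) = 0.11 + 0.03 + 0.11 + 0.03 = 0.28.
P(Sensor ∈ {S2, S4}) = 0.26 + 0.28 = 0.54; P(Reading=alarm, Sensor ∈ {S2, S4}) = 0.07 + 0.11 = 0.18.
P(Reading=alarm | Sensor ∈ {S2, S4}) = 0.18/0.54 = 0.33333.

0.33333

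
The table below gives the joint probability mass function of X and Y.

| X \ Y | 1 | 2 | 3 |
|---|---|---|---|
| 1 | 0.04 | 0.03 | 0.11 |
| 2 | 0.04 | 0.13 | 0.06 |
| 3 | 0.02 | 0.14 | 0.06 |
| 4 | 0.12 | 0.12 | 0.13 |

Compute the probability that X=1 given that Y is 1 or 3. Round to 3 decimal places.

0.259

P(Y=1) = 0.04 + 0.04 + 0.02 + 0.12 = 0.22.
P(Y=3) = 0.11 + 0.06 + 0.06 + 0.13 = 0.36.
P(Y ∈ {1, 3}) = 0.22 + 0.36 = 0.58; P(X=1, Y ∈ {1, 3}) = 0.04 + 0.11 = 0.15.
P(X=1 | Y ∈ {1, 3}) = 0.15/0.58 = 0.259.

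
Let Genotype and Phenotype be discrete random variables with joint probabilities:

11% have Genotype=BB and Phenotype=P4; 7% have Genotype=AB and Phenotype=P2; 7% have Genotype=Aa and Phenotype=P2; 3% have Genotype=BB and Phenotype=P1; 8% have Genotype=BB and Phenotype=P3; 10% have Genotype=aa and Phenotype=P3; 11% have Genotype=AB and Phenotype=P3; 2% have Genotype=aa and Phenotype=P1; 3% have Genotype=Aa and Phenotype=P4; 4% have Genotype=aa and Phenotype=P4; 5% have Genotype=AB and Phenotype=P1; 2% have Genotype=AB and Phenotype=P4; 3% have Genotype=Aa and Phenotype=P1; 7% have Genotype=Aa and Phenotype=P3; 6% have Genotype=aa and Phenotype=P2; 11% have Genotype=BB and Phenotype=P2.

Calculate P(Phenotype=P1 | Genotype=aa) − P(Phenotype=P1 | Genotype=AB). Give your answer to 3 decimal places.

P(Genotype=aa) = 0.02 + 0.06 + 0.10 + 0.04 = 0.22; P(Phenotype=P1 | Genotype=aa) = 0.02/0.22 = 0.0909.
P(Genotype=AB) = 0.05 + 0.07 + 0.11 + 0.02 = 0.25; P(Phenotype=P1 | Genotype=AB) = 0.05/0.25 = 0.2000.
Difference = -0.109.

-0.109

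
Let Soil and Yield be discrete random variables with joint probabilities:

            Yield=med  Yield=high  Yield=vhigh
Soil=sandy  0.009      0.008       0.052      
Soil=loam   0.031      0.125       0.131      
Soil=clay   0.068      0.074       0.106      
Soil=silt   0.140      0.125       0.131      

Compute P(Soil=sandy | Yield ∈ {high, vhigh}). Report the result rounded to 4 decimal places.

P(Yield=high) = 0.008 + 0.125 + 0.074 + 0.125 = 0.332.
P(Yield=vhigh) = 0.052 + 0.131 + 0.106 + 0.131 = 0.420.
P(Yield ∈ {high, vhigh}) = 0.332 + 0.420 = 0.752; P(Soil=sandy, Yield ∈ {high, vhigh}) = 0.008 + 0.052 = 0.060.
P(Soil=sandy | Yield ∈ {high, vhigh}) = 0.060/0.752 = 0.0798.

0.0798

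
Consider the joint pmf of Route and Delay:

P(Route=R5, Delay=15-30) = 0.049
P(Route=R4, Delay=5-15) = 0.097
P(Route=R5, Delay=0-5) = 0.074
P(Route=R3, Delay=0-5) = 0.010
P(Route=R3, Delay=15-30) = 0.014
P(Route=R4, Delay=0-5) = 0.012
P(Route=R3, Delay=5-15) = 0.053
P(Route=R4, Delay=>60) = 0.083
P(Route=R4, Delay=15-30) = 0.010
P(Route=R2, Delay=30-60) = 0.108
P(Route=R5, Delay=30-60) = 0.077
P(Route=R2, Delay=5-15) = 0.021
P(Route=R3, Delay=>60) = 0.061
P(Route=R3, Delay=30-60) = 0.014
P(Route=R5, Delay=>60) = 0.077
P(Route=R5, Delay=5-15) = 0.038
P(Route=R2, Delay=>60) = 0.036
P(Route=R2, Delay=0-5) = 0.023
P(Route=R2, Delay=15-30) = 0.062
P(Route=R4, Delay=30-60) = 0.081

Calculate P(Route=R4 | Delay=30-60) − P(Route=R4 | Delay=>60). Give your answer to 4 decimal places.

P(Delay=30-60) = 0.108 + 0.014 + 0.081 + 0.077 = 0.280; P(Route=R4 | Delay=30-60) = 0.081/0.280 = 0.28929.
P(Delay=>60) = 0.036 + 0.061 + 0.083 + 0.077 = 0.257; P(Route=R4 | Delay=>60) = 0.083/0.257 = 0.32296.
Difference = -0.0337.

-0.0337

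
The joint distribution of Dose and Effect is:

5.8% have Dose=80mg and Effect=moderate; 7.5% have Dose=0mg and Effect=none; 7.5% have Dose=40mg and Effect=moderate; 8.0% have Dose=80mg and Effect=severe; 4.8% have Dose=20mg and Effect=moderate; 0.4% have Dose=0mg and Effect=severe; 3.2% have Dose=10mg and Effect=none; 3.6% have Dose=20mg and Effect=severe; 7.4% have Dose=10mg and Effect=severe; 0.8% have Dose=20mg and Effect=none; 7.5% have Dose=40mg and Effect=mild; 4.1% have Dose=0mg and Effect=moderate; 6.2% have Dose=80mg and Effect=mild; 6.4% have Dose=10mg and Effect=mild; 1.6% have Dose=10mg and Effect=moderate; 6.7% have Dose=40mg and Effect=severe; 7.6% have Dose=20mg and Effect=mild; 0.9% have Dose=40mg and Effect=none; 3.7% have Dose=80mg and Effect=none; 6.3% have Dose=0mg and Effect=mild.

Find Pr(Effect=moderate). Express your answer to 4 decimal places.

P(Effect=moderate) = 0.041 + 0.016 + 0.048 + 0.075 + 0.058 = 0.238.

0.2380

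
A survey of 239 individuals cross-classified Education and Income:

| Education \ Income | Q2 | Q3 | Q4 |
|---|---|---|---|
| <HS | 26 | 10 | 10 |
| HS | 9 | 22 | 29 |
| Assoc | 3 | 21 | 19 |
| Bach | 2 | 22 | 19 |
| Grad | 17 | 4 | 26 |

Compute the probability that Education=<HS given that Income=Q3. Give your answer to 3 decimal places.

0.127

Total with Income=Q3: 10 + 22 + 21 + 22 + 4 = 79.
P(Education=<HS | Income=Q3) = 10/79 = 0.127.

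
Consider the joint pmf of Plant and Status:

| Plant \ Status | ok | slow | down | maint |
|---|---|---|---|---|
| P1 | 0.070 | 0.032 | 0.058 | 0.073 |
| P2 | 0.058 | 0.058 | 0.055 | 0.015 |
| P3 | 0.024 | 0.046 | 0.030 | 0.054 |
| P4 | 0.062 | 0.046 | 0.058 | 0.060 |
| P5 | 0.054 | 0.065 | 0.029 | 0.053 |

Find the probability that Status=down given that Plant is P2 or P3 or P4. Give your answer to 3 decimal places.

P(Plant=P2) = 0.058 + 0.058 + 0.055 + 0.015 = 0.186.
P(Plant=P3) = 0.024 + 0.046 + 0.030 + 0.054 = 0.154.
P(Plant=P4) = 0.062 + 0.046 + 0.058 + 0.060 = 0.226.
P(Plant ∈ {P2, P3, P4}) = 0.186 + 0.154 + 0.226 = 0.566; P(Status=down, Plant ∈ {P2, P3, P4}) = 0.055 + 0.030 + 0.058 = 0.143.
P(Status=down | Plant ∈ {P2, P3, P4}) = 0.143/0.566 = 0.253.

0.253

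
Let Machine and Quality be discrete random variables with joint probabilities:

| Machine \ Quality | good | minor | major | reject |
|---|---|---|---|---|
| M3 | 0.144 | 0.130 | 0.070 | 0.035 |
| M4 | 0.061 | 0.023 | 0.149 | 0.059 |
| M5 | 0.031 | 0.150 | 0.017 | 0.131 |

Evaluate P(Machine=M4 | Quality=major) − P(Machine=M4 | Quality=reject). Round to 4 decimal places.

P(Quality=major) = 0.070 + 0.149 + 0.017 = 0.236; P(Machine=M4 | Quality=major) = 0.149/0.236 = 0.63136.
P(Quality=reject) = 0.035 + 0.059 + 0.131 = 0.225; P(Machine=M4 | Quality=reject) = 0.059/0.225 = 0.26222.
Difference = 0.3691.

0.3691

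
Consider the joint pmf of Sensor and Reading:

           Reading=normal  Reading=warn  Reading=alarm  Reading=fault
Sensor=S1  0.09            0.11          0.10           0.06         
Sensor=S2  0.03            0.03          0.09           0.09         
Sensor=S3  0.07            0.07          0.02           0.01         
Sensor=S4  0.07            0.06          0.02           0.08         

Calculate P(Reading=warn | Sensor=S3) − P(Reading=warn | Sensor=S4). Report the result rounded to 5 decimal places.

P(Sensor=S3) = 0.07 + 0.07 + 0.02 + 0.01 = 0.17; P(Reading=warn | Sensor=S3) = 0.07/0.17 = 0.411765.
P(Sensor=S4) = 0.07 + 0.06 + 0.02 + 0.08 = 0.23; P(Reading=warn | Sensor=S4) = 0.06/0.23 = 0.260870.
Difference = 0.15090.

0.15090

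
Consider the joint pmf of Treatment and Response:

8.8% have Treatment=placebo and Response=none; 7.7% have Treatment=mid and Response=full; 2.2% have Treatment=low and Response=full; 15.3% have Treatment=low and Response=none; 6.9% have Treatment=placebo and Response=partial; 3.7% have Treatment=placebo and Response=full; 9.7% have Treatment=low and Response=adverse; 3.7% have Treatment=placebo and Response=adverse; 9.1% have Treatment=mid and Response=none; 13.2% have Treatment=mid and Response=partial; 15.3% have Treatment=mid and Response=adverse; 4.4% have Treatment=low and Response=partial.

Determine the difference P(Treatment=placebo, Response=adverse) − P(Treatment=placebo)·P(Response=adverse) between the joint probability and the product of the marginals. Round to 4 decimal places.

P(Treatment=placebo) = 0.088 + 0.069 + 0.037 + 0.037 = 0.231.
P(Response=adverse) = 0.037 + 0.097 + 0.153 = 0.287.
P(Treatment=placebo, Response=adverse) − P(Treatment=placebo)P(Response=adverse) = 0.037 − 0.231×0.287 = -0.0293.

-0.0293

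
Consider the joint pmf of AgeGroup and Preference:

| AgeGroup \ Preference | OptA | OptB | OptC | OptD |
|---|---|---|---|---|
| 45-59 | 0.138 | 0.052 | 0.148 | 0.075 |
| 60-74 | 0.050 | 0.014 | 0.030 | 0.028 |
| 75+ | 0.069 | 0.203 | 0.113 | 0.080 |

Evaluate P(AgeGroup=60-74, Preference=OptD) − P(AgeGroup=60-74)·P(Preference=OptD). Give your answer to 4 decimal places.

P(AgeGroup=60-74) = 0.050 + 0.014 + 0.030 + 0.028 = 0.122.
P(Preference=OptD) = 0.075 + 0.028 + 0.080 = 0.183.
P(AgeGroup=60-74, Preference=OptD) − P(AgeGroup=60-74)P(Preference=OptD) = 0.028 − 0.122×0.183 = 0.0057.

0.0057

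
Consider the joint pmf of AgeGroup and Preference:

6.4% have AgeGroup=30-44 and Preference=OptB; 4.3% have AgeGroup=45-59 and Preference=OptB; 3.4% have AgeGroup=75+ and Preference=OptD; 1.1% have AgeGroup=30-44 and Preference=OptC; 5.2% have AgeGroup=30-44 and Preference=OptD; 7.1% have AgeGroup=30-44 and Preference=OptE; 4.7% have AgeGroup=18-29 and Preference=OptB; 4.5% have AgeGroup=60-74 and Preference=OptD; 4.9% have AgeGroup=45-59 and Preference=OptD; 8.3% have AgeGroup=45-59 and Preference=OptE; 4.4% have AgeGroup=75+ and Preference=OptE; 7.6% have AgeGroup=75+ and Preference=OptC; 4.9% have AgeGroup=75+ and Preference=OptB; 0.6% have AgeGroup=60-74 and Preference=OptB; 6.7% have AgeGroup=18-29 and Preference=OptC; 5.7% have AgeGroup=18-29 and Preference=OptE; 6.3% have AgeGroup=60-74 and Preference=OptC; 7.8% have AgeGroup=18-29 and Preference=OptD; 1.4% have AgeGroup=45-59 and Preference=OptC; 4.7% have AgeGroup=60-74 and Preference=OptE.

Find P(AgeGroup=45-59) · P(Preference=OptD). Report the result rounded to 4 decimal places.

0.0488

P(AgeGroup=45-59) = 0.043 + 0.014 + 0.049 + 0.083 = 0.189.
P(Preference=OptD) = 0.078 + 0.052 + 0.049 + 0.045 + 0.034 = 0.258.
Product: 0.189 × 0.258 = 0.0488.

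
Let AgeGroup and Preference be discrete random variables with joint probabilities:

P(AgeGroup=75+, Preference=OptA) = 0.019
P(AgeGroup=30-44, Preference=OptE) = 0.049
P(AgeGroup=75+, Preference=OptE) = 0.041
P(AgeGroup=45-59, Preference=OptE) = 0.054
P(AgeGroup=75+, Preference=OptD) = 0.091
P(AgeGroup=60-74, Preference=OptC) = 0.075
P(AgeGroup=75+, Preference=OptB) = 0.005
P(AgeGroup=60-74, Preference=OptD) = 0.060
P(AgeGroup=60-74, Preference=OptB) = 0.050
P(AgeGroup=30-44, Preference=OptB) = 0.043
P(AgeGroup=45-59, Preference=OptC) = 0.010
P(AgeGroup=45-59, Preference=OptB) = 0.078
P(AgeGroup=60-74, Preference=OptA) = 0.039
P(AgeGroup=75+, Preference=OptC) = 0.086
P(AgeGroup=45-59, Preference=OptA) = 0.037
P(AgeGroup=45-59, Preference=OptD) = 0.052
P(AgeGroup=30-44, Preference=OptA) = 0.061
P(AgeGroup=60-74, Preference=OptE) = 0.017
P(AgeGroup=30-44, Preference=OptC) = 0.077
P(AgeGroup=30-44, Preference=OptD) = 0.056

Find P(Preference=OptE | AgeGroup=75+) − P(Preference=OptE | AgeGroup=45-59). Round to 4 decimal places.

-0.0643

P(AgeGroup=75+) = 0.019 + 0.005 + 0.086 + 0.091 + 0.041 = 0.242; P(Preference=OptE | AgeGroup=75+) = 0.041/0.242 = 0.16942.
P(AgeGroup=45-59) = 0.037 + 0.078 + 0.010 + 0.052 + 0.054 = 0.231; P(Preference=OptE | AgeGroup=45-59) = 0.054/0.231 = 0.23377.
Difference = -0.0643.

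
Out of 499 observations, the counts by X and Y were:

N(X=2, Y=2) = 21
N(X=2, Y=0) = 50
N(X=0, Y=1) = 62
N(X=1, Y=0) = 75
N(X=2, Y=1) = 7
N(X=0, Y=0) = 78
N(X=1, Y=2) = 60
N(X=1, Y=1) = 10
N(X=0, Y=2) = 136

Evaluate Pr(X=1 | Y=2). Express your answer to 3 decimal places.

0.276

Total with Y=2: 136 + 60 + 21 = 217.
P(X=1 | Y=2) = 60/217 = 0.276.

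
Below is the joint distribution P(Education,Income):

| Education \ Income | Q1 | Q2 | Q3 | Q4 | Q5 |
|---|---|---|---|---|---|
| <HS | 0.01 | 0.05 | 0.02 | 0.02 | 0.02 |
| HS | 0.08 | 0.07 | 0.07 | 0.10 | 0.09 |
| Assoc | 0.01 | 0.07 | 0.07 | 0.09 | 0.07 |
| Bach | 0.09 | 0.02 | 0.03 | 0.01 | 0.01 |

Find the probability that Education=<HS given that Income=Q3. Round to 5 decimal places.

0.10526

P(Income=Q3) = 0.02 + 0.07 + 0.07 + 0.03 = 0.19.
P(Education=<HS | Income=Q3) = 0.02/0.19 = 0.10526.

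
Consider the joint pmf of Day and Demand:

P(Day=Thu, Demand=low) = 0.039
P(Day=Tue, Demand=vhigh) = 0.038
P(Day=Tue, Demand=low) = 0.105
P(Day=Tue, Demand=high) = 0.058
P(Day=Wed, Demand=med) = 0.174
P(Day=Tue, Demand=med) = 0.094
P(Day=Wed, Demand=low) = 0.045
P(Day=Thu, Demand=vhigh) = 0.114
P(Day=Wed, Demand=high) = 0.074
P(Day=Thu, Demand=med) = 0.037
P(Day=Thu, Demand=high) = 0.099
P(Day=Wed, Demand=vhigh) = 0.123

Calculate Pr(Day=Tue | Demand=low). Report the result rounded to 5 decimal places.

0.55556

P(Demand=low) = 0.105 + 0.045 + 0.039 = 0.189.
P(Day=Tue | Demand=low) = 0.105/0.189 = 0.55556.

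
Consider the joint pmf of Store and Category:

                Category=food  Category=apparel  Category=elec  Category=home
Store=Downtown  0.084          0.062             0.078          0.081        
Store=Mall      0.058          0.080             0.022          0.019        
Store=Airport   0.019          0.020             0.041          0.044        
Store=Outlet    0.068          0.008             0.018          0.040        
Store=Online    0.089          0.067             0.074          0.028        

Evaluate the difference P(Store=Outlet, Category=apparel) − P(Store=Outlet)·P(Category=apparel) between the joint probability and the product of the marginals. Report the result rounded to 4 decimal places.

P(Store=Outlet) = 0.068 + 0.008 + 0.018 + 0.040 = 0.134.
P(Category=apparel) = 0.062 + 0.080 + 0.020 + 0.008 + 0.067 = 0.237.
P(Store=Outlet, Category=apparel) − P(Store=Outlet)P(Category=apparel) = 0.008 − 0.134×0.237 = -0.0238.

-0.0238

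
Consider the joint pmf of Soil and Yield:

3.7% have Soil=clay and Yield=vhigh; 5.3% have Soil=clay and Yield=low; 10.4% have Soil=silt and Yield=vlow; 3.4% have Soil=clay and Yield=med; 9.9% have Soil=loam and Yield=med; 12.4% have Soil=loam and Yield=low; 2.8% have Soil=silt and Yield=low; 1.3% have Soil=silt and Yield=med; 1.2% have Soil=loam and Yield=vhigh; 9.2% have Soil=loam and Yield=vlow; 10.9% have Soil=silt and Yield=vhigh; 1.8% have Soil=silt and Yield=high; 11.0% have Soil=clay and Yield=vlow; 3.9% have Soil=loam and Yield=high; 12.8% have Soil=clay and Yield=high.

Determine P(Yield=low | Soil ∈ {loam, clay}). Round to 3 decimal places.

P(Soil=loam) = 0.092 + 0.124 + 0.099 + 0.039 + 0.012 = 0.366.
P(Soil=clay) = 0.110 + 0.053 + 0.034 + 0.128 + 0.037 = 0.362.
P(Soil ∈ {loam, clay}) = 0.366 + 0.362 = 0.728; P(Yield=low, Soil ∈ {loam, clay}) = 0.124 + 0.053 = 0.177.
P(Yield=low | Soil ∈ {loam, clay}) = 0.177/0.728 = 0.243.

0.243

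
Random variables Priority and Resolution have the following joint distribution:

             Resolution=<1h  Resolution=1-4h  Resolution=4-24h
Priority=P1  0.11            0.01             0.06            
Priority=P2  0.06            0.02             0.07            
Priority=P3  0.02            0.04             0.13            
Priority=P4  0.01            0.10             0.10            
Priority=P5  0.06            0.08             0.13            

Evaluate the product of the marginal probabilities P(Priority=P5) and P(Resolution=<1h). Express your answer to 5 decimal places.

0.07020

P(Priority=P5) = 0.06 + 0.08 + 0.13 = 0.27.
P(Resolution=<1h) = 0.11 + 0.06 + 0.02 + 0.01 + 0.06 = 0.26.
Product: 0.27 × 0.26 = 0.07020.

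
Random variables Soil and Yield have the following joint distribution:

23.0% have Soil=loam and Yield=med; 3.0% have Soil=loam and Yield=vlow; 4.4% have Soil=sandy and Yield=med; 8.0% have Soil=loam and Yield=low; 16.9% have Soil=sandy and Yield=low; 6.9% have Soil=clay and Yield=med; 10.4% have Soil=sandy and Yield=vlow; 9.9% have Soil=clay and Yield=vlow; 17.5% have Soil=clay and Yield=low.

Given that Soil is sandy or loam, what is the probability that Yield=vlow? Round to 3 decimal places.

0.204

P(Soil=sandy) = 0.104 + 0.169 + 0.044 = 0.317.
P(Soil=loam) = 0.030 + 0.080 + 0.230 = 0.340.
P(Soil ∈ {sandy, loam}) = 0.317 + 0.340 = 0.657; P(Yield=vlow, Soil ∈ {sandy, loam}) = 0.104 + 0.030 = 0.134.
P(Yield=vlow | Soil ∈ {sandy, loam}) = 0.134/0.657 = 0.204.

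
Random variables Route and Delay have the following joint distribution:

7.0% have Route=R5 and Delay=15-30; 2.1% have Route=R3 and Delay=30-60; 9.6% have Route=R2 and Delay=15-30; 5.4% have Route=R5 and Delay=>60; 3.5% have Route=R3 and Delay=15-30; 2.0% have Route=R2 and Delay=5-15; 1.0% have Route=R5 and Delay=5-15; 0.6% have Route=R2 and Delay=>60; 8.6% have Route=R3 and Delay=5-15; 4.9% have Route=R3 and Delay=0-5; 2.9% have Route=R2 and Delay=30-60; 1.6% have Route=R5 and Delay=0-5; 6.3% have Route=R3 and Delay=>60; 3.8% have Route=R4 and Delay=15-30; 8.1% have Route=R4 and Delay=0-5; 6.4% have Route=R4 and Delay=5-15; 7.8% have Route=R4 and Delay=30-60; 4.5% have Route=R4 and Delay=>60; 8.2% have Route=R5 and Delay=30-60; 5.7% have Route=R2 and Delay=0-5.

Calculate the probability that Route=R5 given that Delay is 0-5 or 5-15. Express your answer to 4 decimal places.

P(Delay=0-5) = 0.057 + 0.049 + 0.081 + 0.016 = 0.203.
P(Delay=5-15) = 0.020 + 0.086 + 0.064 + 0.010 = 0.180.
P(Delay ∈ {0-5, 5-15}) = 0.203 + 0.180 = 0.383; P(Route=R5, Delay ∈ {0-5, 5-15}) = 0.016 + 0.010 = 0.026.
P(Route=R5 | Delay ∈ {0-5, 5-15}) = 0.026/0.383 = 0.0679.

0.0679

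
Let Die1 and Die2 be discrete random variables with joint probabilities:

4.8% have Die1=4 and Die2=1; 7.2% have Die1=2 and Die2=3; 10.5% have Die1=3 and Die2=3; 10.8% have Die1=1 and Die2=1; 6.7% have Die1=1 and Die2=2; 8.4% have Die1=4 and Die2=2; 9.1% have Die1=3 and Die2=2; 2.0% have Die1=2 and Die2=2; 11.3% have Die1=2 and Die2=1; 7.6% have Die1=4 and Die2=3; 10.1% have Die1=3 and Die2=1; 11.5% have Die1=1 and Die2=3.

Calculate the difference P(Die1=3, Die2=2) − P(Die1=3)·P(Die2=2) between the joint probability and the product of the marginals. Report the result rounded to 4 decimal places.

P(Die1=3) = 0.101 + 0.091 + 0.105 = 0.297.
P(Die2=2) = 0.067 + 0.020 + 0.091 + 0.084 = 0.262.
P(Die1=3, Die2=2) − P(Die1=3)P(Die2=2) = 0.091 − 0.297×0.262 = 0.0132.

0.0132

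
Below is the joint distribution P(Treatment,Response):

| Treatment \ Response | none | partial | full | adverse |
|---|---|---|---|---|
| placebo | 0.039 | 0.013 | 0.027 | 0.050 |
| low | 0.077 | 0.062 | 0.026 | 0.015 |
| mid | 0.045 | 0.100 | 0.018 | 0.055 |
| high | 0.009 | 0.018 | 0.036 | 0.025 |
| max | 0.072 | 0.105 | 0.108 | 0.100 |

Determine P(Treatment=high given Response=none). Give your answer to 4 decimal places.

0.0372

P(Response=none) = 0.039 + 0.077 + 0.045 + 0.009 + 0.072 = 0.242.
P(Treatment=high | Response=none) = 0.009/0.242 = 0.0372.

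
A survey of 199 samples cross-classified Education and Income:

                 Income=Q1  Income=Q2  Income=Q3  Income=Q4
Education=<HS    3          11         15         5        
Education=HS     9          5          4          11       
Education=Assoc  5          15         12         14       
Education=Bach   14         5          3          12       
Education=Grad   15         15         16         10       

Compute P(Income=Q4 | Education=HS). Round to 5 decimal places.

0.37931

Total with Education=HS: 9 + 5 + 4 + 11 = 29.
P(Income=Q4 | Education=HS) = 11/29 = 0.37931.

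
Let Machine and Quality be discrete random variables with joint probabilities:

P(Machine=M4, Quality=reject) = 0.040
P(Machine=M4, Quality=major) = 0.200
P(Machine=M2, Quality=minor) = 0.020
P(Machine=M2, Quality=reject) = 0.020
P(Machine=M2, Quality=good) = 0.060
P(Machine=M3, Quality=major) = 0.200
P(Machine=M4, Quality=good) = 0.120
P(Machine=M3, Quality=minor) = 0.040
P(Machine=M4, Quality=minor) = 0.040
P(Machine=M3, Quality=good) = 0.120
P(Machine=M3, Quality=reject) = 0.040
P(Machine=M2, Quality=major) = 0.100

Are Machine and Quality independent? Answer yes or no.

yes

Every cell satisfies P(Machine,Quality) = P(Machine)·P(Quality). For instance P(Machine=M2) = 0.200, P(Quality=reject) = 0.100, and 0.200×0.100 = 0.020 matches the joint entry. So Machine and Quality are independent.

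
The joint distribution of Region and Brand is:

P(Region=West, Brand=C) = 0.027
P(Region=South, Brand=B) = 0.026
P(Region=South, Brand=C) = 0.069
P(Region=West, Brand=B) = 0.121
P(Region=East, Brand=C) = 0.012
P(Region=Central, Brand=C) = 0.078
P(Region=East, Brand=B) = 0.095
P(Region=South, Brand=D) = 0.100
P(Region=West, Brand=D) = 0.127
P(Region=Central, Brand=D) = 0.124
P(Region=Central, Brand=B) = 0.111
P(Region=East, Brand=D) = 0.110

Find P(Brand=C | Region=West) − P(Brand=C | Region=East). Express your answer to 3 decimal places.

0.043

P(Region=West) = 0.121 + 0.027 + 0.127 = 0.275; P(Brand=C | Region=West) = 0.027/0.275 = 0.0982.
P(Region=East) = 0.095 + 0.012 + 0.110 = 0.217; P(Brand=C | Region=East) = 0.012/0.217 = 0.0553.
Difference = 0.043.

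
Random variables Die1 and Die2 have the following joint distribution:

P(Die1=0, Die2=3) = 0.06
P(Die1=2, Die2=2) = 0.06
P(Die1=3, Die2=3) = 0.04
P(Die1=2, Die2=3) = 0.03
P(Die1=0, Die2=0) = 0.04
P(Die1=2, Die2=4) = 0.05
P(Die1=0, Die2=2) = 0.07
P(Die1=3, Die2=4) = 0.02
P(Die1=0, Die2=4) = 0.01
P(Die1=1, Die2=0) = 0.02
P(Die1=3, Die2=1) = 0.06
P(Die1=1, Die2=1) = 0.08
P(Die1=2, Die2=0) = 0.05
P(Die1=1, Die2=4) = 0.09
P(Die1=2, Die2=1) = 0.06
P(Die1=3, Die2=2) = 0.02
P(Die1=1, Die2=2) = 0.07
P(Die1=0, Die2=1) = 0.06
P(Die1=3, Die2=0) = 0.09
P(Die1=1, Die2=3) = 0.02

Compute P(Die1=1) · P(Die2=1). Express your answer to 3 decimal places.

0.073

P(Die1=1) = 0.02 + 0.08 + 0.07 + 0.02 + 0.09 = 0.28.
P(Die2=1) = 0.06 + 0.08 + 0.06 + 0.06 = 0.26.
Product: 0.28 × 0.26 = 0.073.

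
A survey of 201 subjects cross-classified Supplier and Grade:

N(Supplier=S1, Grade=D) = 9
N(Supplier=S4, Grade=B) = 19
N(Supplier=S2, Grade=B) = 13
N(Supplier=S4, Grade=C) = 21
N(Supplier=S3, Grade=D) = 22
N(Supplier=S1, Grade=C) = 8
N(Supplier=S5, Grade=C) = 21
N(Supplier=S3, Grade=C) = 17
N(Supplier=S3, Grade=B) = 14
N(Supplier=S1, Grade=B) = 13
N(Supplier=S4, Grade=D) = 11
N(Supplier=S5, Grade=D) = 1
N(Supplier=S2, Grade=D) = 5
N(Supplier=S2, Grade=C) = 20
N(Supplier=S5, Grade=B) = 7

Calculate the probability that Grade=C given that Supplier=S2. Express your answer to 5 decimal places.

Total with Supplier=S2: 13 + 20 + 5 = 38.
P(Grade=C | Supplier=S2) = 20/38 = 0.52632.

0.52632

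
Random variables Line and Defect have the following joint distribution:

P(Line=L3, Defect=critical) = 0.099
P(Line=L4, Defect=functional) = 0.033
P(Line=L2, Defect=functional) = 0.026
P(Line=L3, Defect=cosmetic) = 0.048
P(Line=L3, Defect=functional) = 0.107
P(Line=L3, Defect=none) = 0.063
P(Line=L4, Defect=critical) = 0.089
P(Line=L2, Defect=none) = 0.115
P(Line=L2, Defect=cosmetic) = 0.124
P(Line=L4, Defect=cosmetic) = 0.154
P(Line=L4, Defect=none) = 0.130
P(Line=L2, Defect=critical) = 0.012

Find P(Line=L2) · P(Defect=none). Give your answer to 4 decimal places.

0.0853

P(Line=L2) = 0.115 + 0.124 + 0.026 + 0.012 = 0.277.
P(Defect=none) = 0.115 + 0.063 + 0.130 = 0.308.
Product: 0.277 × 0.308 = 0.0853.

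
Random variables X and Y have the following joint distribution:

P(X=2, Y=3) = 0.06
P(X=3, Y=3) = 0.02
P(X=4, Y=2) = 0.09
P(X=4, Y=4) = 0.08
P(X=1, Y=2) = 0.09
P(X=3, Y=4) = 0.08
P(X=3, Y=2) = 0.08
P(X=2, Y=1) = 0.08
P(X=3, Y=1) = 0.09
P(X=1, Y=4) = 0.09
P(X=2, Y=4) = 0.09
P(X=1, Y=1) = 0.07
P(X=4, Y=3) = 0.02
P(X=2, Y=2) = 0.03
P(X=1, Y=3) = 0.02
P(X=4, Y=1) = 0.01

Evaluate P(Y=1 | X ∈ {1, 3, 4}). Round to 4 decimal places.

P(X=1) = 0.07 + 0.09 + 0.02 + 0.09 = 0.27.
P(X=3) = 0.09 + 0.08 + 0.02 + 0.08 = 0.27.
P(X=4) = 0.01 + 0.09 + 0.02 + 0.08 = 0.20.
P(X ∈ {1, 3, 4}) = 0.27 + 0.27 + 0.20 = 0.74; P(Y=1, X ∈ {1, 3, 4}) = 0.07 + 0.09 + 0.01 = 0.17.
P(Y=1 | X ∈ {1, 3, 4}) = 0.17/0.74 = 0.2297.

0.2297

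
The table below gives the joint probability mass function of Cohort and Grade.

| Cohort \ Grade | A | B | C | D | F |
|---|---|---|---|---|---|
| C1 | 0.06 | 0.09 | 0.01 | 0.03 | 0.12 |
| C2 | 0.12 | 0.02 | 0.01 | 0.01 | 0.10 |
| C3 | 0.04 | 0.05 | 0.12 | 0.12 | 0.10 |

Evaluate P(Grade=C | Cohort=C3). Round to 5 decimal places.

0.27907

P(Cohort=C3) = 0.04 + 0.05 + 0.12 + 0.12 + 0.10 = 0.43.
P(Grade=C | Cohort=C3) = 0.12/0.43 = 0.27907.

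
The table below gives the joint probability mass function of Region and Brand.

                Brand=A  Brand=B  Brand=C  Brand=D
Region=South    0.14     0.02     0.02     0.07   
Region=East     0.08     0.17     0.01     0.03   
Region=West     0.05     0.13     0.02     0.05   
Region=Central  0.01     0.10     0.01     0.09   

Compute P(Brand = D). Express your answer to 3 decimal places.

0.240

P(Brand=D) = 0.07 + 0.03 + 0.05 + 0.09 = 0.24.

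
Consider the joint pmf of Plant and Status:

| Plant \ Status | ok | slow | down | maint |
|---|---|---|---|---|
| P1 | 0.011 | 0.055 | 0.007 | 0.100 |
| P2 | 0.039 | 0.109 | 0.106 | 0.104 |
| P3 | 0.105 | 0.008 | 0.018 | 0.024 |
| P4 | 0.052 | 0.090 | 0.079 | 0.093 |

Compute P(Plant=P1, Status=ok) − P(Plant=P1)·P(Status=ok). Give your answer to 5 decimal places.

P(Plant=P1) = 0.011 + 0.055 + 0.007 + 0.100 = 0.173.
P(Status=ok) = 0.011 + 0.039 + 0.105 + 0.052 = 0.207.
P(Plant=P1, Status=ok) − P(Plant=P1)P(Status=ok) = 0.011 − 0.173×0.207 = -0.02481.

-0.02481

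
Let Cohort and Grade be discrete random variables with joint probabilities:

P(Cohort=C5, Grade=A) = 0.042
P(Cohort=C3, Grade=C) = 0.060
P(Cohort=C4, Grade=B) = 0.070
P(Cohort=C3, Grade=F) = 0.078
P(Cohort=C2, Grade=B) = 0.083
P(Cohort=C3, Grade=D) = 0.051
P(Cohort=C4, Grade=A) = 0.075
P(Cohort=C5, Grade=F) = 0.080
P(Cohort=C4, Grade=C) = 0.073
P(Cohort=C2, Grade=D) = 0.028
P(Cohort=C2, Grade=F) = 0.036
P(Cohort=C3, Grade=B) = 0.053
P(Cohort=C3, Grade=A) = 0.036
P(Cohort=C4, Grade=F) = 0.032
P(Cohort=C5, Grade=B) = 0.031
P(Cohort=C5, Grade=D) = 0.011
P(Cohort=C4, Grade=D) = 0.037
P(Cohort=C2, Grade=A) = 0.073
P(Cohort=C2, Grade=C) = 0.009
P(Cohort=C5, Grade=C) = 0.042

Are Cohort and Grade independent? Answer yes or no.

no

P(Cohort=C5) = 0.206 and P(Grade=F) = 0.226, so their product is 0.04656, but P(Cohort=C5, Grade=F) = 0.080. Since these differ, Cohort and Grade are not independent.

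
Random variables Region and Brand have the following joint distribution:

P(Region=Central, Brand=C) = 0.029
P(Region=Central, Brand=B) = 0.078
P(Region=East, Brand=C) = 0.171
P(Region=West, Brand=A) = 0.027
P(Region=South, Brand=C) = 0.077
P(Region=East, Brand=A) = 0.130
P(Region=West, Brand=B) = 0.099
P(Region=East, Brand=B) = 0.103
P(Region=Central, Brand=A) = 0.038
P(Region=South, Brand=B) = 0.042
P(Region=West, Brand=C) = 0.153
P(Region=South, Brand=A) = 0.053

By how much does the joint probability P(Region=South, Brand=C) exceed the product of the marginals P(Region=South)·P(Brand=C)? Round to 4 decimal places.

0.0030

P(Region=South) = 0.053 + 0.042 + 0.077 = 0.172.
P(Brand=C) = 0.077 + 0.171 + 0.153 + 0.029 = 0.430.
P(Region=South, Brand=C) − P(Region=South)P(Brand=C) = 0.077 − 0.172×0.430 = 0.0030.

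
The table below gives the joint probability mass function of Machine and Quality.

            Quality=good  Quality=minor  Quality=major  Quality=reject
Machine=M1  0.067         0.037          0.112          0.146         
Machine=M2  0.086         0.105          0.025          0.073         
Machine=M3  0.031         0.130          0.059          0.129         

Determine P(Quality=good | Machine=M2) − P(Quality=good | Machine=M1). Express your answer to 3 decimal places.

0.112

P(Machine=M2) = 0.086 + 0.105 + 0.025 + 0.073 = 0.289; P(Quality=good | Machine=M2) = 0.086/0.289 = 0.2976.
P(Machine=M1) = 0.067 + 0.037 + 0.112 + 0.146 = 0.362; P(Quality=good | Machine=M1) = 0.067/0.362 = 0.1851.
Difference = 0.112.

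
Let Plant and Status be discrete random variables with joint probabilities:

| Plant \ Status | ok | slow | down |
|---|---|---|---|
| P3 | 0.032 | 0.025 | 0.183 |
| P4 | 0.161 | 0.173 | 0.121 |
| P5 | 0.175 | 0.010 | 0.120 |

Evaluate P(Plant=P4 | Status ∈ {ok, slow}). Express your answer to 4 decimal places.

P(Status=ok) = 0.032 + 0.161 + 0.175 = 0.368.
P(Status=slow) = 0.025 + 0.173 + 0.010 = 0.208.
P(Status ∈ {ok, slow}) = 0.368 + 0.208 = 0.576; P(Plant=P4, Status ∈ {ok, slow}) = 0.161 + 0.173 = 0.334.
P(Plant=P4 | Status ∈ {ok, slow}) = 0.334/0.576 = 0.5799.

0.5799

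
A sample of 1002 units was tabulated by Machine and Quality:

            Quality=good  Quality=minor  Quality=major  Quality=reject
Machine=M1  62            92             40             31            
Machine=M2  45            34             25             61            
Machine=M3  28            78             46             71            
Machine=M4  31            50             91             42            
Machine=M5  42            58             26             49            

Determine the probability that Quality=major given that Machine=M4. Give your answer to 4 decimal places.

0.4252

Total with Machine=M4: 31 + 50 + 91 + 42 = 214.
P(Quality=major | Machine=M4) = 91/214 = 0.4252.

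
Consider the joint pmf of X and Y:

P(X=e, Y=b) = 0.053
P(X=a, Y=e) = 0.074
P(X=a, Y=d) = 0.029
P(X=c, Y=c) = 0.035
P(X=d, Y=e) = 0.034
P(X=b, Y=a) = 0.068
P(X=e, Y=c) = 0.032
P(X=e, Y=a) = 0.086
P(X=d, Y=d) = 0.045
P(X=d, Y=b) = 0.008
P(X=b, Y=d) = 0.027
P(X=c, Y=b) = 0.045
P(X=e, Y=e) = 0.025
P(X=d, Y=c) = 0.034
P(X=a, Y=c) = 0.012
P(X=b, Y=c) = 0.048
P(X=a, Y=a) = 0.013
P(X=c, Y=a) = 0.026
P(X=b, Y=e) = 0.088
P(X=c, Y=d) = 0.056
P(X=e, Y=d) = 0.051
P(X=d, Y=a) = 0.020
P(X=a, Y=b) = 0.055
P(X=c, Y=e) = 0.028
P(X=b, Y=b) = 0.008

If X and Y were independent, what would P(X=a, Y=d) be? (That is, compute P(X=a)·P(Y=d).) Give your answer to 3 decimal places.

0.038

P(X=a) = 0.013 + 0.055 + 0.012 + 0.029 + 0.074 = 0.183.
P(Y=d) = 0.029 + 0.027 + 0.056 + 0.045 + 0.051 = 0.208.
Product: 0.183 × 0.208 = 0.038.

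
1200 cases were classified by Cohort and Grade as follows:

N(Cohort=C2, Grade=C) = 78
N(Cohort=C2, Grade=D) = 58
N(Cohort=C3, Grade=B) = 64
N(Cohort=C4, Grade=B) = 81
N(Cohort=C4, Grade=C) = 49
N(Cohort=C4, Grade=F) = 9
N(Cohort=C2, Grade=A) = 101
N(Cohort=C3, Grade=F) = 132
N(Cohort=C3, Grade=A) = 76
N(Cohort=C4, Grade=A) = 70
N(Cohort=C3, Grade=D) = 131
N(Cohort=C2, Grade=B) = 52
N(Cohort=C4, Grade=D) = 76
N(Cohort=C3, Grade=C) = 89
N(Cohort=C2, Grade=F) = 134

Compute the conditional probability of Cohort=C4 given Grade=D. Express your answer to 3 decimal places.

0.287

Total with Grade=D: 58 + 131 + 76 = 265.
P(Cohort=C4 | Grade=D) = 76/265 = 0.287.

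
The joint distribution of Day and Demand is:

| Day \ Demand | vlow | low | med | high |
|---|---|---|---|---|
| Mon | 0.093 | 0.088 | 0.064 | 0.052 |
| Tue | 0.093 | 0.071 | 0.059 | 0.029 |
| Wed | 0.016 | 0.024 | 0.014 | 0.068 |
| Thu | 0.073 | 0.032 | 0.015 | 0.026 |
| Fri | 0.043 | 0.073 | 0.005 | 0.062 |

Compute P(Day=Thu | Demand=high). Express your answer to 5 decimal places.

0.10970

P(Demand=high) = 0.052 + 0.029 + 0.068 + 0.026 + 0.062 = 0.237.
P(Day=Thu | Demand=high) = 0.026/0.237 = 0.10970.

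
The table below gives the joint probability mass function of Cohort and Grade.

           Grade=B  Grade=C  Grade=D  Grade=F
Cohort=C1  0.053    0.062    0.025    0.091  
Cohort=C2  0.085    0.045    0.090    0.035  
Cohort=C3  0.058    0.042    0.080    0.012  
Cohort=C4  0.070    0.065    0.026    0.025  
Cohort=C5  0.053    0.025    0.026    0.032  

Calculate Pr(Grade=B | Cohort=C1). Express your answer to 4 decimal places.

P(Cohort=C1) = 0.053 + 0.062 + 0.025 + 0.091 = 0.231.
P(Grade=B | Cohort=C1) = 0.053/0.231 = 0.2294.

0.2294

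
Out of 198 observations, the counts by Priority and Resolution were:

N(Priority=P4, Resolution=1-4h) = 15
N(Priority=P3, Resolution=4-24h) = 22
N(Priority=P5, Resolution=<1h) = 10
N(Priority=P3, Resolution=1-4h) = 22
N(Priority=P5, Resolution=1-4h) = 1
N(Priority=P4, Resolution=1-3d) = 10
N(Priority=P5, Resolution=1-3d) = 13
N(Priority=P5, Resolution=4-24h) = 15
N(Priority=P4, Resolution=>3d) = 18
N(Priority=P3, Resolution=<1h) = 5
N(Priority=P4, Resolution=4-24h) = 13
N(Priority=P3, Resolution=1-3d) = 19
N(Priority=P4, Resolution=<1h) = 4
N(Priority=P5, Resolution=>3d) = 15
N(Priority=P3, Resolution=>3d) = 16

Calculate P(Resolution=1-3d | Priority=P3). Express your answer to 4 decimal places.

0.2262

Total with Priority=P3: 5 + 22 + 22 + 19 + 16 = 84.
P(Resolution=1-3d | Priority=P3) = 19/84 = 0.2262.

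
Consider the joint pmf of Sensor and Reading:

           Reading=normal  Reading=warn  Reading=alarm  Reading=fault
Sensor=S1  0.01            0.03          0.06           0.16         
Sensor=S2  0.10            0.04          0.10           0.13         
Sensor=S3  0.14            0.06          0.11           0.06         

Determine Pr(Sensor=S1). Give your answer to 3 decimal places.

P(Sensor=S1) = 0.01 + 0.03 + 0.06 + 0.16 = 0.26.

0.260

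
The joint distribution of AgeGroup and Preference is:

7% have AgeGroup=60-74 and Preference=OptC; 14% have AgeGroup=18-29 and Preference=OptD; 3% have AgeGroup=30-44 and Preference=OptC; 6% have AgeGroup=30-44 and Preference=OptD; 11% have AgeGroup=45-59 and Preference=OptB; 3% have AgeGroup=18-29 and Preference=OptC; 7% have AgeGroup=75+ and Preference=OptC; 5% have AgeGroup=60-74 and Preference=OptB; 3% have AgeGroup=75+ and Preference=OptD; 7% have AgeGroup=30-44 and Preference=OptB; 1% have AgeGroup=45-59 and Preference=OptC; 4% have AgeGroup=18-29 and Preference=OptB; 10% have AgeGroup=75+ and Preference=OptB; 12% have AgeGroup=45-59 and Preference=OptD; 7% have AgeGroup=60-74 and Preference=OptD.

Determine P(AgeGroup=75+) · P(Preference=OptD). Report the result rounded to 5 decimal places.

P(AgeGroup=75+) = 0.10 + 0.07 + 0.03 = 0.20.
P(Preference=OptD) = 0.14 + 0.06 + 0.12 + 0.07 + 0.03 = 0.42.
Product: 0.20 × 0.42 = 0.08400.

0.08400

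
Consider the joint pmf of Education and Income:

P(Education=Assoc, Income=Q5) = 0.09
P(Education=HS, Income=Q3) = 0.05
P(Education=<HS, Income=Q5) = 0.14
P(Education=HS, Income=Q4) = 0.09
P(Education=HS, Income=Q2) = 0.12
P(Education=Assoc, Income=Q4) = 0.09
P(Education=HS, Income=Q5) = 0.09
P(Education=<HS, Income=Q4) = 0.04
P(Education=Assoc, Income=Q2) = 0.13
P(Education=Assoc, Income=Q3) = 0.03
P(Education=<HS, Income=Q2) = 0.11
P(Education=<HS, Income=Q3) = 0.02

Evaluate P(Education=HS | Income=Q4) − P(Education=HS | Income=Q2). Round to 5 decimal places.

0.07576

P(Income=Q4) = 0.04 + 0.09 + 0.09 = 0.22; P(Education=HS | Income=Q4) = 0.09/0.22 = 0.409091.
P(Income=Q2) = 0.11 + 0.12 + 0.13 = 0.36; P(Education=HS | Income=Q2) = 0.12/0.36 = 0.333333.
Difference = 0.07576.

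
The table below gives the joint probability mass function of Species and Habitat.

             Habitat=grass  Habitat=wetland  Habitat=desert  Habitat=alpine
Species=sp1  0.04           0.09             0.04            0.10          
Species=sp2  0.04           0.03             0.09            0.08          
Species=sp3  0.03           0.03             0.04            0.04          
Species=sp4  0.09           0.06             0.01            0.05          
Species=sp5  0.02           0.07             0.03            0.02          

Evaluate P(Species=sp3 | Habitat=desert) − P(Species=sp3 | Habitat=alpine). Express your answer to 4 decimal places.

P(Habitat=desert) = 0.04 + 0.09 + 0.04 + 0.01 + 0.03 = 0.21; P(Species=sp3 | Habitat=desert) = 0.04/0.21 = 0.19048.
P(Habitat=alpine) = 0.10 + 0.08 + 0.04 + 0.05 + 0.02 = 0.29; P(Species=sp3 | Habitat=alpine) = 0.04/0.29 = 0.13793.
Difference = 0.0525.

0.0525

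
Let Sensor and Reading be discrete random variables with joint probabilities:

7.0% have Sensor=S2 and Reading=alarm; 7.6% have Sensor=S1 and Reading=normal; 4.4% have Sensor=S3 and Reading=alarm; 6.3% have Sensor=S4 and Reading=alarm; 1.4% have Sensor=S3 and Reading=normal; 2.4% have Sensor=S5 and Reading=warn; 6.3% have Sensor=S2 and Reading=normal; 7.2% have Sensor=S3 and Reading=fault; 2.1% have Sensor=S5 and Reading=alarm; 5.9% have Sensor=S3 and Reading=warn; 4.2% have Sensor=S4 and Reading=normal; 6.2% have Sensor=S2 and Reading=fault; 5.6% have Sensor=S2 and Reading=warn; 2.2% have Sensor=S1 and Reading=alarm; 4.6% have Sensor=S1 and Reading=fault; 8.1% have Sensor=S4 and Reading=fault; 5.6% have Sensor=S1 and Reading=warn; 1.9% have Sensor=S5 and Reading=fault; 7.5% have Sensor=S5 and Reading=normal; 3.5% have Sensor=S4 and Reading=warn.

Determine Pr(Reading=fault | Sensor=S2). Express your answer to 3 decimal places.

0.247

P(Sensor=S2) = 0.063 + 0.056 + 0.070 + 0.062 = 0.251.
P(Reading=fault | Sensor=S2) = 0.062/0.251 = 0.247.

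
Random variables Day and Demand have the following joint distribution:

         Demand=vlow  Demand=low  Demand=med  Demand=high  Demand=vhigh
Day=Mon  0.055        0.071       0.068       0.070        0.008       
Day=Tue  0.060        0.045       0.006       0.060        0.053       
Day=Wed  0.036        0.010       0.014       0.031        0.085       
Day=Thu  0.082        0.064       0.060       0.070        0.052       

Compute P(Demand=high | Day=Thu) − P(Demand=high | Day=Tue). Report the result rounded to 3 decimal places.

P(Day=Thu) = 0.082 + 0.064 + 0.060 + 0.070 + 0.052 = 0.328; P(Demand=high | Day=Thu) = 0.070/0.328 = 0.2134.
P(Day=Tue) = 0.060 + 0.045 + 0.006 + 0.060 + 0.053 = 0.224; P(Demand=high | Day=Tue) = 0.060/0.224 = 0.2679.
Difference = -0.054.

-0.054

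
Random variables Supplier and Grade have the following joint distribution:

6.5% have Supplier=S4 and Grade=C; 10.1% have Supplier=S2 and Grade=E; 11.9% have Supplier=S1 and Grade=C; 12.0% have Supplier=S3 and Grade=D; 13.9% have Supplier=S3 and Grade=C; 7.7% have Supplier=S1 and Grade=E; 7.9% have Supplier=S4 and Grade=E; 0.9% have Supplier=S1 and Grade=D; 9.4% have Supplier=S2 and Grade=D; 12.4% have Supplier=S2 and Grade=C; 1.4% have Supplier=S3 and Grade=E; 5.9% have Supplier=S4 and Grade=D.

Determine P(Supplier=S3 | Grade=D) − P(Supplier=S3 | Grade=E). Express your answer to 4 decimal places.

P(Grade=D) = 0.009 + 0.094 + 0.120 + 0.059 = 0.282; P(Supplier=S3 | Grade=D) = 0.120/0.282 = 0.42553.
P(Grade=E) = 0.077 + 0.101 + 0.014 + 0.079 = 0.271; P(Supplier=S3 | Grade=E) = 0.014/0.271 = 0.05166.
Difference = 0.3739.

0.3739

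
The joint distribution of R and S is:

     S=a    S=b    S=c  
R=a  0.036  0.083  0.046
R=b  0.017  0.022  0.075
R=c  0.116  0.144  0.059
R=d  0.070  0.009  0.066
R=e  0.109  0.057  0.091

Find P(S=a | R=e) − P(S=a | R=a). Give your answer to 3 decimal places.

P(R=e) = 0.109 + 0.057 + 0.091 = 0.257; P(S=a | R=e) = 0.109/0.257 = 0.4241.
P(R=a) = 0.036 + 0.083 + 0.046 = 0.165; P(S=a | R=a) = 0.036/0.165 = 0.2182.
Difference = 0.206.

0.206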